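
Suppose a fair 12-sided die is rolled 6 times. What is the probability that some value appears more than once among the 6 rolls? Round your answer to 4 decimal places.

0.7772

P(all 6 different) = 12/12 · 11/12 · ··· · 7/12 ≈ 0.2228.
P(at least two equal) = 1 − 0.2228 = 0.7772.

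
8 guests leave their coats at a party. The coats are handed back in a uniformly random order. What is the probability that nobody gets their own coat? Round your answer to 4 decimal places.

This is the derangement probability: permutations of 8 with no fixed point.
D(8) = 8! · (1 − 1/1! + 1/2! − ··· + (−1)^8/8!) = 14833.
P = 14833/40320 = 2119/5760 ≈ 0.3679.

0.3679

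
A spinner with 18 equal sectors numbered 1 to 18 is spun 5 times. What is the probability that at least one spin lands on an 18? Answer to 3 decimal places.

P(no spin lands on an 18) = (17/18)^5 ≈ 0.751.
P(at least one) = 1 − 0.751 = 0.249.

0.249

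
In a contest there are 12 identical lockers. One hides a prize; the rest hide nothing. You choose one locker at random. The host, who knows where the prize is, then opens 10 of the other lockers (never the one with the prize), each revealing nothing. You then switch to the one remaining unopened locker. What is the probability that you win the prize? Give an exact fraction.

Your original locker holds the prize with probability 1/12, so the other 11 collectively hold it with probability 11/12.
The host can always find 10 empty lockers to open, so the reveals don't change that 11/12; it is now spread over the 1 remaining unopened locker.
P(win by switching) = (11/12) · (1/1) = 11/12.

11/12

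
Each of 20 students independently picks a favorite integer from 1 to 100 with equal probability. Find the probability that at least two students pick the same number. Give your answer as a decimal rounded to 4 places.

It's easier to compute the probability that all 20 are distinct.
P(all distinct) = 100/100 · 99/100 · ··· · 81/100 ≈ 0.1304.
So the probability of at least one match is 1 − 0.1304 = 0.8696.

0.8696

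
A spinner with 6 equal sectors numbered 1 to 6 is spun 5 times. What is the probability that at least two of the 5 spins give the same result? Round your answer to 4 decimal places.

P(all 5 different) = 6/6 · 5/6 · ··· · 2/6 ≈ 0.0926.
P(at least two equal) = 1 − 0.0926 = 0.9074.

0.9074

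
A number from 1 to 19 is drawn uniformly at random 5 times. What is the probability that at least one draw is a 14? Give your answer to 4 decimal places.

P(no draw is a 14) = (18/19)^5 ≈ 0.7631.
P(at least one) = 1 − 0.7631 = 0.2369.

0.2369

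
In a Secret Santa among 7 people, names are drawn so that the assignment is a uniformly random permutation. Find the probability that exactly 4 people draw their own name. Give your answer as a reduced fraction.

1/72

Choose which 4 of the 7 are fixed: C(7,4) = 35 ways.
The remaining 3 must have no fixed point: D(3) = 2.
P = 35·2/5040 = 1/72.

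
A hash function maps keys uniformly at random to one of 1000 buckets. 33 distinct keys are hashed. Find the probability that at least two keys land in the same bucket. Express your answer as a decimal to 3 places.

It's easier to compute the probability that all 33 are distinct.
P(all distinct) = 1000/1000 · 999/1000 · ··· · 968/1000 ≈ 0.586.
So the probability of at least one match is 1 − 0.586 = 0.414.

0.414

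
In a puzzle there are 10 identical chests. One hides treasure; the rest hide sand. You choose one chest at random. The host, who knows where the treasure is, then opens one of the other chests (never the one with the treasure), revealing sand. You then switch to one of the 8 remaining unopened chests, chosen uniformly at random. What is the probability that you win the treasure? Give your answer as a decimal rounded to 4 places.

0.1125

Your original chest holds the treasure with probability 1/10, so the other 9 collectively hold it with probability 9/10.
The host can always find an empty chest to open, so this doesn't change that 9/10; it is now spread over the 8 remaining unopened chests.
P(win by switching) = (9/10) · (1/8) = 9/80 ≈ 0.1125.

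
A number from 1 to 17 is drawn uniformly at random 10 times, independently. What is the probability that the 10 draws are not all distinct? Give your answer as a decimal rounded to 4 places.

P(all 10 different) = 17/17 · 16/17 · ··· · 8/17 ≈ 0.0350.
P(at least two equal) = 1 − 0.0350 = 0.9650.

0.9650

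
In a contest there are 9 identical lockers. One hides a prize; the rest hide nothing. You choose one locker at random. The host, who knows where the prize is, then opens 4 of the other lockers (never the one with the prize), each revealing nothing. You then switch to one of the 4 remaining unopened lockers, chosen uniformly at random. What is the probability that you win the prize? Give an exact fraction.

2/9

Your original locker holds the prize with probability 1/9, so the other 8 collectively hold it with probability 8/9.
The host can always find 4 empty lockers to open, so the reveals don't change that 8/9; it is now spread over the 4 remaining unopened lockers.
P(win by switching) = (8/9) · (1/4) = 2/9.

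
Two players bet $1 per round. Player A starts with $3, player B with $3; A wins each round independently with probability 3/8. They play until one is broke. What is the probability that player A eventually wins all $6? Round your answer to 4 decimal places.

0.1776

Let r = q/p = (5/8)/(3/8) = 5/3. The recurrence P(i) = p·P(i+1) + q·P(i−1) with P(0)=0, P(6)=1 gives P(i) = (1 − r^i)/(1 − r^6).
P(3) = (1 − (5/3)^3) / (1 − (5/3)^6) = 27/152 ≈ 0.1776.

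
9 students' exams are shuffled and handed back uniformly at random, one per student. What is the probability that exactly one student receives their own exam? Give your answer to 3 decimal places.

Choose which one is fixed: C(9,1) = 9 ways.
The remaining 8 must have no fixed point: D(8) = 14833.
P = 9·14833/362880 = 2119/5760 ≈ 0.368.

0.368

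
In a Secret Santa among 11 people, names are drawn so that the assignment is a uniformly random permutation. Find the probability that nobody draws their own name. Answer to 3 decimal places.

This is the derangement probability: permutations of 11 with no fixed point.
D(11) = 11! · (1 − 1/1! + 1/2! − ··· + (−1)^11/11!) = 14684570.
P = 14684570/39916800 = 1468457/3991680 ≈ 0.368.

0.368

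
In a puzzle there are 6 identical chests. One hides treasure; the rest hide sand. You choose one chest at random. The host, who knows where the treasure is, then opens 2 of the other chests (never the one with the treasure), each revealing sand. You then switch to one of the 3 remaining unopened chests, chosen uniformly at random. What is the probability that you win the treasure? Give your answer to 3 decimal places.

Your original chest holds the treasure with probability 1/6, so the other 5 collectively hold it with probability 5/6.
The host can always find 2 empty chests to open, so the reveals don't change that 5/6; it is now spread over the 3 remaining unopened chests.
P(win by switching) = (5/6) · (1/3) = 5/18 ≈ 0.278.

0.278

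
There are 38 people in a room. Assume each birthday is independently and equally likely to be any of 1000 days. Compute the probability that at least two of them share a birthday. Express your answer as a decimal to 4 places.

0.5093

It's easier to compute the probability that all 38 are distinct.
P(all distinct) = 1000/1000 · 999/1000 · ··· · 963/1000 ≈ 0.4907.
So the probability of at least one match is 1 − 0.4907 = 0.5093.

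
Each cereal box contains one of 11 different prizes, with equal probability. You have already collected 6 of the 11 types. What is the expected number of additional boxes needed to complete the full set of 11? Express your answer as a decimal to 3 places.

Starting from 6 distinct types, each trial gives a new one with probability (11−i)/11 when i types are held, so the wait for the next new type is 11/(11−i).
E = 11/5 + 11/4 + 11/3 + 11/2 + 11/1 = 1507/60 ≈ 25.117.

25.117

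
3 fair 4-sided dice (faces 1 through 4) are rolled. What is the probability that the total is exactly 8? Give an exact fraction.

3/16

There are 4^3 = 64 equally likely outcomes.
The number of ordered 3-tuples from {1,…,4} summing to 8 is 12.
P(sum = 8) = 12/64 = 3/16.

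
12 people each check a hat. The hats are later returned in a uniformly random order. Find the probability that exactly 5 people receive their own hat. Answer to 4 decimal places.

Choose which 5 of the 12 are fixed: C(12,5) = 792 ways.
The remaining 7 must have no fixed point: D(7) = 1854.
P = 792·1854/479001600 = 103/33600 ≈ 0.0031.

0.0031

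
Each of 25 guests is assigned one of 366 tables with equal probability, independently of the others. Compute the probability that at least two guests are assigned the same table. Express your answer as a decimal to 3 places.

0.568

It's easier to compute the probability that all 25 are distinct.
P(all distinct) = 366/366 · 365/366 · ··· · 342/366 ≈ 0.432.
So the probability of at least one match is 1 − 0.432 = 0.568.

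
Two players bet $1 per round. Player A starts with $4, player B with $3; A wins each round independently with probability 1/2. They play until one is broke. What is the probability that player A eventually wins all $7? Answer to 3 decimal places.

0.571

With a fair step, P(i) = ½P(i−1) + ½P(i+1) with P(0)=0, P(7)=1 has the linear solution P(i) = i/7.
P(4) = 4/7 ≈ 0.571.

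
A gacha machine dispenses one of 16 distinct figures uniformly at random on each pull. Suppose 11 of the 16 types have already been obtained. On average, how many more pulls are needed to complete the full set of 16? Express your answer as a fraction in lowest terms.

548/15

Starting from 11 distinct types, each trial gives a new one with probability (16−i)/16 when i types are held, so the wait for the next new type is 16/(16−i).
E = 16/5 + 16/4 + 16/3 + 16/2 + 16/1 = 548/15.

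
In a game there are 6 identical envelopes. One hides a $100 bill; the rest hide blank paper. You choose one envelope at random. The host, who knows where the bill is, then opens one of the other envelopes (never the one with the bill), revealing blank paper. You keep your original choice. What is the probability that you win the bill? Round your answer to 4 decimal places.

0.1667

The host can always open an empty envelope regardless of your choice, so this gives no information about your original envelope.
P(win by staying) = 1/6 ≈ 0.1667.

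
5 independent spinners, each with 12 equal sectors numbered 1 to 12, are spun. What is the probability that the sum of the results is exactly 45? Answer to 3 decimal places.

0.015

There are 12^5 = 248832 equally likely outcomes.
The number of ordered 5-tuples from {1,…,12} summing to 45 is 3701.
P(sum = 45) = 3701/248832 ≈ 0.015.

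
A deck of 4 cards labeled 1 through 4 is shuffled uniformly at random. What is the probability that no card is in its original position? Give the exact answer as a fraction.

This is the derangement probability: permutations of 4 with no fixed point.
D(4) = 4! · (1 − 1/1! + 1/2! − ··· + (−1)^4/4!) = 9.
P = 9/24 = 3/8.

3/8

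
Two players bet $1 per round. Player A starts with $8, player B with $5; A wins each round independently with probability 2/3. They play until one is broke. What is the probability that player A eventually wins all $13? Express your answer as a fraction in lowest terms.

Let r = q/p = (1/3)/(2/3) = 1/2. The recurrence P(i) = p·P(i+1) + q·P(i−1) with P(0)=0, P(13)=1 gives P(i) = (1 − r^i)/(1 − r^13).
P(8) = (1 − (1/2)^8) / (1 − (1/2)^13) = 8160/8191.

8160/8191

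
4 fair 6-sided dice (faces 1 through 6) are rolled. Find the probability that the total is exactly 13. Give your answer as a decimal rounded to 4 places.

0.1080

There are 6^4 = 1296 equally likely outcomes.
The number of ordered 4-tuples from {1,…,6} summing to 13 is 140.
P(sum = 13) = 140/1296 = 35/324 ≈ 0.1080.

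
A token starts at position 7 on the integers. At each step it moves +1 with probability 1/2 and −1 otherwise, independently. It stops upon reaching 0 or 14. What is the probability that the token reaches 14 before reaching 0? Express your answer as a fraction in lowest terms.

1/2

With a fair step, P(i) = ½P(i−1) + ½P(i+1) with P(0)=0, P(14)=1 has the linear solution P(i) = i/14.
P(7) = 7/14 = 1/2.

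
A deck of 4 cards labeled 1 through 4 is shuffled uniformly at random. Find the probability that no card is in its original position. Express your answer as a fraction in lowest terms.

3/8

This is the derangement probability: permutations of 4 with no fixed point.
D(4) = 4! · (1 − 1/1! + 1/2! − ··· + (−1)^4/4!) = 9.
P = 9/24 = 3/8.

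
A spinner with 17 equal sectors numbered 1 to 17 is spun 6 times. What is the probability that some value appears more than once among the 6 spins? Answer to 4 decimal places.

P(all 6 different) = 17/17 · 16/17 · ··· · 12/17 ≈ 0.3692.
P(at least two equal) = 1 − 0.3692 = 0.6308.

0.6308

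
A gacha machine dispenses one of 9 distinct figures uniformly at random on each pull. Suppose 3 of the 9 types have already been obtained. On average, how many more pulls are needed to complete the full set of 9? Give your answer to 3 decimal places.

Starting from 3 distinct types, each trial gives a new one with probability (9−i)/9 when i types are held, so the wait for the next new type is 9/(9−i).
E = 9/6 + 9/5 + 9/4 + 9/3 + 9/2 + 9/1 = 441/20 ≈ 22.050.

22.050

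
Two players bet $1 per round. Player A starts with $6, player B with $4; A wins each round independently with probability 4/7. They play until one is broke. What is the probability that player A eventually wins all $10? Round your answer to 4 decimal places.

0.8711

Let r = q/p = (3/7)/(4/7) = 3/4. The recurrence P(i) = p·P(i+1) + q·P(i−1) with P(0)=0, P(10)=1 gives P(i) = (1 − r^i)/(1 − r^10).
P(6) = (1 − (3/4)^6) / (1 − (3/4)^10) = 123136/141361 ≈ 0.8711.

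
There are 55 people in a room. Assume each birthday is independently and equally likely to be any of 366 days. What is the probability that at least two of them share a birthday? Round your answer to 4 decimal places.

It's easier to compute the probability that all 55 are distinct.
P(all distinct) = 366/366 · 365/366 · ··· · 312/366 ≈ 0.0139.
So the probability of at least one match is 1 − 0.0139 = 0.9861.

0.9861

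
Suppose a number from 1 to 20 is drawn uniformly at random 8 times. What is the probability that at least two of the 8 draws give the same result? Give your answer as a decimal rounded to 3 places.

P(all 8 different) = 20/20 · 19/20 · ··· · 13/20 ≈ 0.198.
P(at least two equal) = 1 − 0.198 = 0.802.

0.802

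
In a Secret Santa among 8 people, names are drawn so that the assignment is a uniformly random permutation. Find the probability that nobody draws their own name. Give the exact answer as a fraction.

2119/5760

This is the derangement probability: permutations of 8 with no fixed point.
D(8) = 8! · (1 − 1/1! + 1/2! − ··· + (−1)^8/8!) = 14833.
P = 14833/40320 = 2119/5760.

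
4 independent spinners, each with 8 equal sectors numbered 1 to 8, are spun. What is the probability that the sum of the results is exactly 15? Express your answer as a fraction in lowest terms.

There are 8^4 = 4096 equally likely outcomes.
The number of ordered 4-tuples from {1,…,8} summing to 15 is 284.
P(sum = 15) = 284/4096 = 71/1024.

71/1024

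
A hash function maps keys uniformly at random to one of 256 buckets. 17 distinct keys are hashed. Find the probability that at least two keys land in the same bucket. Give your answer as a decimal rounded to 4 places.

It's easier to compute the probability that all 17 are distinct.
P(all distinct) = 256/256 · 255/256 · ··· · 240/256 ≈ 0.5810.
So the probability of at least one match is 1 − 0.5810 = 0.4190.

0.4190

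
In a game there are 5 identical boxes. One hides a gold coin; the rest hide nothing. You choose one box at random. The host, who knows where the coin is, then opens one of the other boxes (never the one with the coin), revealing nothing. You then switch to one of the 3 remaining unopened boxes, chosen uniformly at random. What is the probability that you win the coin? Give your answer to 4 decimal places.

Your original box holds the coin with probability 1/5, so the other 4 collectively hold it with probability 4/5.
The host can always find an empty box to open, so this doesn't change that 4/5; it is now spread over the 3 remaining unopened boxes.
P(win by switching) = (4/5) · (1/3) = 4/15 ≈ 0.2667.

0.2667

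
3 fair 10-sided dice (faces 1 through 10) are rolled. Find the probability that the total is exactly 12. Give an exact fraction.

There are 10^3 = 1000 equally likely outcomes.
The number of ordered 3-tuples from {1,…,10} summing to 12 is 55.
P(sum = 12) = 55/1000 = 11/200.

11/200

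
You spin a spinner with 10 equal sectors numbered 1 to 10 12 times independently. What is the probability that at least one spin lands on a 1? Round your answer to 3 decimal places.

P(no spin lands on a 1) = (9/10)^12 ≈ 0.282.
P(at least one) = 1 − 0.282 = 0.718.

0.718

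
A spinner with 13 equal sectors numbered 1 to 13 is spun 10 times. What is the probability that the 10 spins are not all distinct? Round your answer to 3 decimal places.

P(all 10 different) = 13/13 · 12/13 · ··· · 4/13 ≈ 0.008.
P(at least two equal) = 1 − 0.008 = 0.992.

0.992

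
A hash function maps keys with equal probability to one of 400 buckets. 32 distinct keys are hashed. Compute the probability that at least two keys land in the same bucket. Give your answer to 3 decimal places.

It's easier to compute the probability that all 32 are distinct.
P(all distinct) = 400/400 · 399/400 · ··· · 369/400 ≈ 0.280.
So the probability of at least one match is 1 − 0.280 = 0.720.

0.720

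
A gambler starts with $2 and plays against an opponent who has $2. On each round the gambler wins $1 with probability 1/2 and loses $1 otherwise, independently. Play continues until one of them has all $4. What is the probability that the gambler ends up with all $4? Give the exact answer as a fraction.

With a fair step, P(i) = ½P(i−1) + ½P(i+1) with P(0)=0, P(4)=1 has the linear solution P(i) = i/4.
P(2) = 2/4 = 1/2.

1/2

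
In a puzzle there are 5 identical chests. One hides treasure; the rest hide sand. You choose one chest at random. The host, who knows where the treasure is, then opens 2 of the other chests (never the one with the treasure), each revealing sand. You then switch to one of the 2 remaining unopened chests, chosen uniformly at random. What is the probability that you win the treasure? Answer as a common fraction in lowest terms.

2/5

Your original chest holds the treasure with probability 1/5, so the other 4 collectively hold it with probability 4/5.
The host can always find 2 empty chests to open, so the reveals don't change that 4/5; it is now spread over the 2 remaining unopened chests.
P(win by switching) = (4/5) · (1/2) = 2/5.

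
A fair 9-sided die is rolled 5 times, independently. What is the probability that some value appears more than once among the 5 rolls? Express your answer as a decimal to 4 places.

0.7439

P(all 5 different) = 9/9 · 8/9 · ··· · 5/9 ≈ 0.2561.
P(at least two equal) = 1 − 0.2561 = 0.7439.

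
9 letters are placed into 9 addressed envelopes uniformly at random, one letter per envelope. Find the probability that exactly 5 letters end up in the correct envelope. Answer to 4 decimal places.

Choose which 5 of the 9 are fixed: C(9,5) = 126 ways.
The remaining 4 must have no fixed point: D(4) = 9.
P = 126·9/362880 = 1/320 ≈ 0.0031.

0.0031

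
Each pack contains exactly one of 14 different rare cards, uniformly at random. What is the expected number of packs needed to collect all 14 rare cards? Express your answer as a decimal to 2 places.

After i distinct types are collected, each trial gives a new one with probability (14−i)/14, so the expected wait for the next new type is 14/(14−i).
E = 14/14 + 14/13 + 14/12 + 14/11 + 14/10 + 14/9 + 14/8 + 14/7 + 14/6 + 14/5 + 14/4 + 14/3 + 14/2 + 14/1 = 1171733/25740 ≈ 45.52.

45.52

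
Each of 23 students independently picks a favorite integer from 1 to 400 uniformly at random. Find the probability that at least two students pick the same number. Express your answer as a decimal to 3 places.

It's easier to compute the probability that all 23 are distinct.
P(all distinct) = 400/400 · 399/400 · ··· · 378/400 ≈ 0.525.
So the probability of at least one match is 1 − 0.525 = 0.475.

0.475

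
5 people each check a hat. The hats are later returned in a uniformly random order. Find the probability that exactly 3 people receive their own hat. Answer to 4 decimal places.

Choose which 3 of the 5 are fixed: C(5,3) = 10 ways.
The remaining 2 must have no fixed point: D(2) = 1.
P = 10·1/120 = 1/12 ≈ 0.0833.

0.0833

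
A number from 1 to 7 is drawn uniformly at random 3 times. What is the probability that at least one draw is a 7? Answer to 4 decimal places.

P(no draw is a 7) = (6/7)^3 ≈ 0.6297.
P(at least one) = 1 − 0.6297 = 0.3703.

0.3703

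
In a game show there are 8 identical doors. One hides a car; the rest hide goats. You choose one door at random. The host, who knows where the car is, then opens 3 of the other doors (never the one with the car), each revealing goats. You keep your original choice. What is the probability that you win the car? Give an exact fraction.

1/8

The host can always open 3 empty doors regardless of your choice, so the reveals give no information about your original door.
P(win by staying) = 1/8.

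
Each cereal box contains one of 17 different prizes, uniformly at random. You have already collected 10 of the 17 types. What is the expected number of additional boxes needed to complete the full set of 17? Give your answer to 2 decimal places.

Starting from 10 distinct types, each trial gives a new one with probability (17−i)/17 when i types are held, so the wait for the next new type is 17/(17−i).
E = 17/7 + 17/6 + 17/5 + 17/4 + 17/3 + 17/2 + 17/1 = 6171/140 ≈ 44.08.

44.08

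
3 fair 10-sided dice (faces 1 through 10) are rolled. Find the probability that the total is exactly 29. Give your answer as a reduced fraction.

3/1000

There are 10^3 = 1000 equally likely outcomes.
The number of ordered 3-tuples from {1,…,10} summing to 29 is 3.
P(sum = 29) = 3/1000.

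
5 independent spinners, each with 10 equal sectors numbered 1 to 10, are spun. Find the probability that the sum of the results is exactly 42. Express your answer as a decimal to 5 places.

0.00495

There are 10^5 = 100000 equally likely outcomes.
The number of ordered 5-tuples from {1,…,10} summing to 42 is 495.
P(sum = 42) = 495/100000 = 99/20000 ≈ 0.00495.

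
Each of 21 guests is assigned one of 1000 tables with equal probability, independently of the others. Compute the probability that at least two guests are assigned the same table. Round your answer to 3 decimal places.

It's easier to compute the probability that all 21 are distinct.
P(all distinct) = 1000/1000 · 999/1000 · ··· · 980/1000 ≈ 0.809.
So the probability of at least one match is 1 − 0.809 = 0.191.

0.191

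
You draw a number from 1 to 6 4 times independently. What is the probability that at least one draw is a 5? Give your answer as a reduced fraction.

P(no draw is a 5) = (5/6)^4 = 625/1296.
P(at least one) = 1 − 625/1296 = 671/1296.

671/1296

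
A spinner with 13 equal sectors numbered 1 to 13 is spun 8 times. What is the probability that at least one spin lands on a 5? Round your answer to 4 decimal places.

0.4729

P(no spin lands on a 5) = (12/13)^8 ≈ 0.5271.
P(at least one) = 1 − 0.5271 = 0.4729.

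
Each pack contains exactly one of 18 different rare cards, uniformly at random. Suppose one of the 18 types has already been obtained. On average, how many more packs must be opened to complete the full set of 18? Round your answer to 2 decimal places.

61.91

Starting from 1 distinct type, each trial gives a new one with probability (18−i)/18 when i types are held, so the wait for the next new type is 18/(18−i).
E = 18/17 + 18/16 + 18/15 + 18/14 + 18/13 + 18/12 + 18/11 + 18/10 + 18/9 + 18/8 + 18/7 + 18/6 + 18/5 + 18/4 + 18/3 + 18/2 + 18/1 = 42142223/680680 ≈ 61.91.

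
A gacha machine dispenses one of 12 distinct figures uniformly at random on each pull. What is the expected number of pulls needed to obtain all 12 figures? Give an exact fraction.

86021/2310

After i distinct types are collected, each trial gives a new one with probability (12−i)/12, so the expected wait for the next new type is 12/(12−i).
E = 12/12 + 12/11 + 12/10 + 12/9 + 12/8 + 12/7 + 12/6 + 12/5 + 12/4 + 12/3 + 12/2 + 12/1 = 86021/2310.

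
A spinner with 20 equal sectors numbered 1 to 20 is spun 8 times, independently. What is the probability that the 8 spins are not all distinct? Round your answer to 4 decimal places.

P(all 8 different) = 20/20 · 19/20 · ··· · 13/20 ≈ 0.1984.
P(at least two equal) = 1 − 0.1984 = 0.8016.

0.8016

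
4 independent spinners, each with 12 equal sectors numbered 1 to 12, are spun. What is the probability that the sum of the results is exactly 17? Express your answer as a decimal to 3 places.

0.026

There are 12^4 = 20736 equally likely outcomes.
The number of ordered 4-tuples from {1,…,12} summing to 17 is 544.
P(sum = 17) = 544/20736 = 17/648 ≈ 0.026.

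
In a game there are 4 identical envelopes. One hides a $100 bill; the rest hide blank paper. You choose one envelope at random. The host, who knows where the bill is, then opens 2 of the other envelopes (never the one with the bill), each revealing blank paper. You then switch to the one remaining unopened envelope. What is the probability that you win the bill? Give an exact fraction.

Your original envelope holds the bill with probability 1/4, so the other 3 collectively hold it with probability 3/4.
The host can always find 2 empty envelopes to open, so the reveals don't change that 3/4; it is now spread over the 1 remaining unopened envelope.
P(win by switching) = (3/4) · (1/1) = 3/4.

3/4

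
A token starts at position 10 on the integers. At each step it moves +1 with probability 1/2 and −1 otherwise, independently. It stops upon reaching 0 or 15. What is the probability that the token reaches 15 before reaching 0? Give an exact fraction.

2/3

With a fair step, P(i) = ½P(i−1) + ½P(i+1) with P(0)=0, P(15)=1 has the linear solution P(i) = i/15.
P(10) = 10/15 = 2/3.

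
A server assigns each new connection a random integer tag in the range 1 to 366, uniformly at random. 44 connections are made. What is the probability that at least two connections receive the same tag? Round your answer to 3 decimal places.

0.932

It's easier to compute the probability that all 44 are distinct.
P(all distinct) = 366/366 · 365/366 · ··· · 323/366 ≈ 0.068.
So the probability of at least one match is 1 − 0.068 = 0.932.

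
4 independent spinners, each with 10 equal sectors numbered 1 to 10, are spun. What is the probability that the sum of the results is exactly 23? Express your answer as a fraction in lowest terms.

There are 10^4 = 10000 equally likely outcomes.
The number of ordered 4-tuples from {1,…,10} summing to 23 is 660.
P(sum = 23) = 660/10000 = 33/500.

33/500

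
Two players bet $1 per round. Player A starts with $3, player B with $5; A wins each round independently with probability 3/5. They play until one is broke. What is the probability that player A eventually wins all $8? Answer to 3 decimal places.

Let r = q/p = (2/5)/(3/5) = 2/3. The recurrence P(i) = p·P(i+1) + q·P(i−1) with P(0)=0, P(8)=1 gives P(i) = (1 − r^i)/(1 − r^8).
P(3) = (1 − (2/3)^3) / (1 − (2/3)^8) = 4617/6305 ≈ 0.732.

0.732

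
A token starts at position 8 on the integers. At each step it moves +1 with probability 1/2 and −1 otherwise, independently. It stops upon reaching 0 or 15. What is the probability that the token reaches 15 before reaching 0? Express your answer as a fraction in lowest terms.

With a fair step, P(i) = ½P(i−1) + ½P(i+1) with P(0)=0, P(15)=1 has the linear solution P(i) = i/15.
P(8) = 8/15.

8/15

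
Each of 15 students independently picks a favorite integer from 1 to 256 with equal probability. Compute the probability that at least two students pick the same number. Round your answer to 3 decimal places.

0.342

It's easier to compute the probability that all 15 are distinct.
P(all distinct) = 256/256 · 255/256 · ··· · 242/256 ≈ 0.658.
So the probability of at least one match is 1 − 0.658 = 0.342.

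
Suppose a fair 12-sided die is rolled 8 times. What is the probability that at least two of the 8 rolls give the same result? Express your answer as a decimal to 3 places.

P(all 8 different) = 12/12 · 11/12 · ··· · 5/12 ≈ 0.046.
P(at least two equal) = 1 − 0.046 = 0.954.

0.954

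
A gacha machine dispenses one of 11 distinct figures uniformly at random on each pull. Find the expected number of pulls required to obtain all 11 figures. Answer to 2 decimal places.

After i distinct types are collected, each trial gives a new one with probability (11−i)/11, so the expected wait for the next new type is 11/(11−i).
E = 11/11 + 11/10 + 11/9 + 11/8 + 11/7 + 11/6 + 11/5 + 11/4 + 11/3 + 11/2 + 11/1 = 83711/2520 ≈ 33.22.

33.22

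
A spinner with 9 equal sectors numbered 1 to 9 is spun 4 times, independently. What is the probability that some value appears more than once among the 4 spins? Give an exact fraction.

131/243

P(all 4 different) = 9/9 · 8/9 · ··· · 6/9 = 112/243.
P(at least two equal) = 1 − 112/243 = 131/243.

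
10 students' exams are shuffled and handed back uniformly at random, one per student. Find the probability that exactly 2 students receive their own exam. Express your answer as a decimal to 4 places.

Choose which 2 of the 10 are fixed: C(10,2) = 45 ways.
The remaining 8 must have no fixed point: D(8) = 14833.
P = 45·14833/3628800 = 2119/11520 ≈ 0.1839.

0.1839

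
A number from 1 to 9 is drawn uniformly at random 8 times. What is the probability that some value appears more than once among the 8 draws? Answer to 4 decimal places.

0.9916

P(all 8 different) = 9/9 · 8/9 · ··· · 2/9 ≈ 0.0084.
P(at least two equal) = 1 − 0.0084 = 0.9916.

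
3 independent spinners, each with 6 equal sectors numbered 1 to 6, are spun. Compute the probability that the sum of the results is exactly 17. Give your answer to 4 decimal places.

There are 6^3 = 216 equally likely outcomes.
The number of ordered 3-tuples from {1,…,6} summing to 17 is 3.
P(sum = 17) = 3/216 = 1/72 ≈ 0.0139.

0.0139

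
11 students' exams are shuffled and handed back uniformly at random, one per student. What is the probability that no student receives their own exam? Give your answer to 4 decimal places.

This is the derangement probability: permutations of 11 with no fixed point.
D(11) = 11! · (1 − 1/1! + 1/2! − ··· + (−1)^11/11!) = 14684570.
P = 14684570/39916800 = 1468457/3991680 ≈ 0.3679.

0.3679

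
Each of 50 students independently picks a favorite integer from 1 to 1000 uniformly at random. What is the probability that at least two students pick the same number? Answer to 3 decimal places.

It's easier to compute the probability that all 50 are distinct.
P(all distinct) = 1000/1000 · 999/1000 · ··· · 951/1000 ≈ 0.288.
So the probability of at least one match is 1 − 0.288 = 0.712.

0.712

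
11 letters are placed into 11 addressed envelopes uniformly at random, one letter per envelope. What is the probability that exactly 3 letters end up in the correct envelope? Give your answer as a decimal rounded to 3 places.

Choose which 3 of the 11 are fixed: C(11,3) = 165 ways.
The remaining 8 must have no fixed point: D(8) = 14833.
P = 165·14833/39916800 = 2119/34560 ≈ 0.061.

0.061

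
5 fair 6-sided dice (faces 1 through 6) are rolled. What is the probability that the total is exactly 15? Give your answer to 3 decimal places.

There are 6^5 = 7776 equally likely outcomes.
The number of ordered 5-tuples from {1,…,6} summing to 15 is 651.
P(sum = 15) = 651/7776 = 217/2592 ≈ 0.084.

0.084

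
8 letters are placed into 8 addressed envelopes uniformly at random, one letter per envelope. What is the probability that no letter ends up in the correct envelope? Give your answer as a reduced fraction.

This is the derangement probability: permutations of 8 with no fixed point.
D(8) = 8! · (1 − 1/1! + 1/2! − ··· + (−1)^8/8!) = 14833.
P = 14833/40320 = 2119/5760.

2119/5760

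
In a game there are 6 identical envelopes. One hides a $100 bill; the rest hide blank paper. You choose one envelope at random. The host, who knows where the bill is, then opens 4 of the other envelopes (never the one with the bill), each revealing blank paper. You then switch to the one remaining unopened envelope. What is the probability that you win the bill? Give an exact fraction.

5/6

Your original envelope holds the bill with probability 1/6, so the other 5 collectively hold it with probability 5/6.
The host can always find 4 empty envelopes to open, so the reveals don't change that 5/6; it is now spread over the 1 remaining unopened envelope.
P(win by switching) = (5/6) · (1/1) = 5/6.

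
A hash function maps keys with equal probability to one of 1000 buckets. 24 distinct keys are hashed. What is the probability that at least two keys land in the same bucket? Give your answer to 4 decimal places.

0.2428

It's easier to compute the probability that all 24 are distinct.
P(all distinct) = 1000/1000 · 999/1000 · ··· · 977/1000 ≈ 0.7572.
So the probability of at least one match is 1 − 0.7572 = 0.2428.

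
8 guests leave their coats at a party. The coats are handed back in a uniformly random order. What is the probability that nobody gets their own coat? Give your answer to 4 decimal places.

0.3679

This is the derangement probability: permutations of 8 with no fixed point.
D(8) = 8! · (1 − 1/1! + 1/2! − ··· + (−1)^8/8!) = 14833.
P = 14833/40320 = 2119/5760 ≈ 0.3679.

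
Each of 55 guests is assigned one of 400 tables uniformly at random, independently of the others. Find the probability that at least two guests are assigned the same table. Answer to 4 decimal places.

It's easier to compute the probability that all 55 are distinct.
P(all distinct) = 400/400 · 399/400 · ··· · 346/400 ≈ 0.0204.
So the probability of at least one match is 1 − 0.0204 = 0.9796.

0.9796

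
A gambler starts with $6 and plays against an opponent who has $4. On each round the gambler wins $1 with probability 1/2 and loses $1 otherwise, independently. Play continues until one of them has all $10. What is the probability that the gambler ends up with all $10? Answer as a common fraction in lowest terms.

3/5

With a fair step, P(i) = ½P(i−1) + ½P(i+1) with P(0)=0, P(10)=1 has the linear solution P(i) = i/10.
P(6) = 6/10 = 3/5.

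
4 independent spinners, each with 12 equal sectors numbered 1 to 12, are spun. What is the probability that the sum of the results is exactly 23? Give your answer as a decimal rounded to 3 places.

There are 12^4 = 20736 equally likely outcomes.
The number of ordered 4-tuples from {1,…,12} summing to 23 is 1060.
P(sum = 23) = 1060/20736 = 265/5184 ≈ 0.051.

0.051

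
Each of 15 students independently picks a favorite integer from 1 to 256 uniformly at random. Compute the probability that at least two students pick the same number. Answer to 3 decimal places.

It's easier to compute the probability that all 15 are distinct.
P(all distinct) = 256/256 · 255/256 · ··· · 242/256 ≈ 0.658.
So the probability of at least one match is 1 − 0.658 = 0.342.

0.342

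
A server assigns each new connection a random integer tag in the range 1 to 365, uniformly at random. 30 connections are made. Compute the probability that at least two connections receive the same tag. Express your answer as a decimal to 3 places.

It's easier to compute the probability that all 30 are distinct.
P(all distinct) = 365/365 · 364/365 · ··· · 336/365 ≈ 0.294.
So the probability of at least one match is 1 − 0.294 = 0.706.

0.706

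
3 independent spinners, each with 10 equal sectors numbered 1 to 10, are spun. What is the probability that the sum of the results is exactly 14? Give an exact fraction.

There are 10^3 = 1000 equally likely outcomes.
The number of ordered 3-tuples from {1,…,10} summing to 14 is 69.
P(sum = 14) = 69/1000.

69/1000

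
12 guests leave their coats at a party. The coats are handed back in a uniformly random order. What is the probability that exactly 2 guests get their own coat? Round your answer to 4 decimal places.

Choose which 2 of the 12 are fixed: C(12,2) = 66 ways.
The remaining 10 must have no fixed point: D(10) = 1334961.
P = 66·1334961/479001600 = 16481/89600 ≈ 0.1839.

0.1839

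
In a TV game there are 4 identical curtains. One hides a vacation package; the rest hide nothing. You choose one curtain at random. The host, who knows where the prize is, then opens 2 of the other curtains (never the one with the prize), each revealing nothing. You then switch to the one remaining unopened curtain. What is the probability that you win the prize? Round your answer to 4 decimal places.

0.7500

Your original curtain holds the prize with probability 1/4, so the other 3 collectively hold it with probability 3/4.
The host can always find 2 empty curtains to open, so the reveals don't change that 3/4; it is now spread over the 1 remaining unopened curtain.
P(win by switching) = (3/4) · (1/1) = 3/4 ≈ 0.7500.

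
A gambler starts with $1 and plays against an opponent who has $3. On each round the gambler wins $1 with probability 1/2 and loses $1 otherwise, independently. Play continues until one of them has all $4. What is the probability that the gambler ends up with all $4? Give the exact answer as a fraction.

With a fair step, P(i) = ½P(i−1) + ½P(i+1) with P(0)=0, P(4)=1 has the linear solution P(i) = i/4.
P(1) = 1/4.

1/4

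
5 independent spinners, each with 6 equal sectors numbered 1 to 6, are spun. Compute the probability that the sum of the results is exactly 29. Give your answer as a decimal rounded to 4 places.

0.0006

There are 6^5 = 7776 equally likely outcomes.
The number of ordered 5-tuples from {1,…,6} summing to 29 is 5.
P(sum = 29) = 5/7776 ≈ 0.0006.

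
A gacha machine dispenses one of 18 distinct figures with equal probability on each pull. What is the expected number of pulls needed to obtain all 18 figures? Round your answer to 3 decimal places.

62.912

After i distinct types are collected, each trial gives a new one with probability (18−i)/18, so the expected wait for the next new type is 18/(18−i).
E = 18/18 + 18/17 + 18/16 + 18/15 + 18/14 + 18/13 + 18/12 + 18/11 + 18/10 + 18/9 + 18/8 + 18/7 + 18/6 + 18/5 + 18/4 + 18/3 + 18/2 + 18/1 = 42822903/680680 ≈ 62.912.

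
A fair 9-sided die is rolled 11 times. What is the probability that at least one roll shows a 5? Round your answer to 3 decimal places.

0.726

P(no roll shows a 5) = (8/9)^11 ≈ 0.274.
P(at least one) = 1 − 0.274 = 0.726.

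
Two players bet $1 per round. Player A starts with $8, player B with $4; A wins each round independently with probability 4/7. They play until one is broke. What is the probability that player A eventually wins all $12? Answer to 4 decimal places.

Let r = q/p = (3/7)/(4/7) = 3/4. The recurrence P(i) = p·P(i+1) + q·P(i−1) with P(0)=0, P(12)=1 gives P(i) = (1 − r^i)/(1 − r^12).
P(8) = (1 − (3/4)^8) / (1 − (3/4)^12) = 86272/92833 ≈ 0.9293.

0.9293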